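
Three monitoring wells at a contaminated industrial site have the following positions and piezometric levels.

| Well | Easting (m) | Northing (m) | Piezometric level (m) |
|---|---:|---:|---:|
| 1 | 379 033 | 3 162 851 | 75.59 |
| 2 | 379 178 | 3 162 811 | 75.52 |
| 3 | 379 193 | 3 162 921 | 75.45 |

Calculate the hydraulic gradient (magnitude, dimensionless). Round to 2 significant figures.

With h = a·x + b·y + c and 1 as origin, the differences give:
  145·a + (-40)·b = -0.07
  160·a + 70·b = -0.14
Eliminate b (×70 and ×(-40), subtract): 16550·a = -10.500 → a = ∂h/∂x = -0.0006344
Back-substitute: b = ∂h/∂y = -0.0005498.
|∇h| = √(-0.0006344² + -0.0005498²) = 0.0008395

0.00084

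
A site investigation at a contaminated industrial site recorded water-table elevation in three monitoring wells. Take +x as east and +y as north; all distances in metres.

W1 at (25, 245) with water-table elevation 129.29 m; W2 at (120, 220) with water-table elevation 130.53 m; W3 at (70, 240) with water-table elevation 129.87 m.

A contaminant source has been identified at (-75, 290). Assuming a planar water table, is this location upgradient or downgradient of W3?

With h = a·x + b·y + c and W1 as origin, the differences give:
  95·a + (-25)·b = +1.24
  45·a + (-5)·b = +0.58
Eliminate b (×(-5) and ×(-25), subtract): 650·a = 8.300 → a = ∂h/∂x = +0.01277
Back-substitute: b = ∂h/∂y = -0.001077.
Head at (-75, 290) = 129.29 + (+0.01277)·(-100) + (-0.001077)·(45) = 127.96 m.
That is lower than the 129.87 m at W3, so the point is downgradient.

downgradient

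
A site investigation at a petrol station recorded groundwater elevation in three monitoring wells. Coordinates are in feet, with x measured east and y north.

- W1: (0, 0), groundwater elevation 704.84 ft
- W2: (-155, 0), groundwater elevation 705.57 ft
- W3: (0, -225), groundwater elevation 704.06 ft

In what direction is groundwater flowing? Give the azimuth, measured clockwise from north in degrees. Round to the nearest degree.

∂h/∂x = (705.57 − 704.84) / (-155 − 0) = -0.004710
∂h/∂y = (704.06 − 704.84) / (-225 − 0) = +0.003467
Flow direction (−∇h) has components (+0.004710 E, -0.003467 N).
Azimuth = atan2(E, N) = atan2(+0.004710, -0.003467) = 126.4° ≈ 126°.

126°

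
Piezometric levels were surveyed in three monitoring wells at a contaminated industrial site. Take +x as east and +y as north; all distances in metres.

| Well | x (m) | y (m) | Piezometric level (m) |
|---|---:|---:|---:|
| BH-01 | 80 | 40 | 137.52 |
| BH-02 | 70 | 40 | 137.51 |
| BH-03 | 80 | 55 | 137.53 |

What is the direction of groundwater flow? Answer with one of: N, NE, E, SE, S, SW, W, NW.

SW

With h = a·x + b·y + c and BH-01 as origin, the differences give:
  (-10)·a + 0·b = -0.01
  0·a + 15·b = +0.01
Eliminate b (×15 and ×0, subtract): -150·a = -0.150 → a = ∂h/∂x = +0.001000
Back-substitute: b = ∂h/∂y = +0.0006667.
Flow = −∇h = (-0.001000 east, -0.0006667 north), which points southwest.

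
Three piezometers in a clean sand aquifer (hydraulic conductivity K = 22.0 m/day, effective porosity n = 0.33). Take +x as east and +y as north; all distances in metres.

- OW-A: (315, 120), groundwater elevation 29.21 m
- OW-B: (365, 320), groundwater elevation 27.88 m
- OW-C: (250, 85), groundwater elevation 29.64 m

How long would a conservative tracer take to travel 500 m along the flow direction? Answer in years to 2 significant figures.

With h = a·x + b·y + c and OW-A as origin, the differences give:
  50·a + 200·b = -1.33
  (-65)·a + (-35)·b = +0.43
Eliminate b (×(-35) and ×200, subtract): 11250·a = -39.450 → a = ∂h/∂x = -0.003507
Back-substitute: b = ∂h/∂y = -0.005773.
|∇h| = √(-0.003507² + -0.005773²) = 0.006755
Seepage velocity v = K·i/n = 22.0 × 0.006755 / 0.33 = 0.4503 m/day.
t = 500 / 0.4503 = 1110 days = 3.04 years.

3.0 years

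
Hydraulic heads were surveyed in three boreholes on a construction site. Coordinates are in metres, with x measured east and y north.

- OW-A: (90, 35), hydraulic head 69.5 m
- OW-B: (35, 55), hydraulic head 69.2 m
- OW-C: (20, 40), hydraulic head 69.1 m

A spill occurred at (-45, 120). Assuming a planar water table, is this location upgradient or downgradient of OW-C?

downgradient

Three-point gradient (reference OW-A): Δ to OW-B = (-55, 20, -0.3), Δ to OW-C = (-70, 5, -0.4).
∂h/∂x = +0.005778, ∂h/∂y = +0.0008889 (det = 1125).
Head at (-45, 120) = 69.5 + (+0.005778)·(-135) + (+0.0008889)·(85) = 68.80 m.
That is lower than the 69.1 m at OW-C, so the point is downgradient.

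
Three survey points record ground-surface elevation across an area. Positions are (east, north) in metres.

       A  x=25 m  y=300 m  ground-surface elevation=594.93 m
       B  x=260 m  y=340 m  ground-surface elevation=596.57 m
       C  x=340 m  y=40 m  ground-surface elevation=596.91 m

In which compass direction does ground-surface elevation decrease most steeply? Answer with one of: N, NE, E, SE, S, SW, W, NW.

W

Differences from A: to B (Δx, Δy, Δh) = (235, 40, +1.64); to C = (315, -260, +1.98).
Solve a·Δx + b·Δy = Δz: det = 235·(-260) − 315·40 = -73700.
∂z/∂x = [(+1.64)·(-260) − (+1.98)·40] / -73700 = +0.006860
∂z/∂y = [235·(+1.98) − 315·(+1.64)] / -73700 = +0.0006961
Steepest decrease is along −∇f = (-0.006860 E, -0.0006961 N) → west.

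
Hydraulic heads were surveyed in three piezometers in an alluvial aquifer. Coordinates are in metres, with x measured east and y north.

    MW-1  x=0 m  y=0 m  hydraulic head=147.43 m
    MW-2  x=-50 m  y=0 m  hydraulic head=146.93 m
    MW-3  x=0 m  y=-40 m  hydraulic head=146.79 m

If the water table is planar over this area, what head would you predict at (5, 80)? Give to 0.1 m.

∂h/∂x = (146.93 − 147.43) / (-50 − 0) = +0.01000
∂h/∂y = (146.79 − 147.43) / (-40 − 0) = +0.01600
h(5, 80) = 147.43 + (+0.01000)·(5) + (+0.01600)·(80) = 147.43 +0.050 +1.280 = 148.760 m.

148.8 m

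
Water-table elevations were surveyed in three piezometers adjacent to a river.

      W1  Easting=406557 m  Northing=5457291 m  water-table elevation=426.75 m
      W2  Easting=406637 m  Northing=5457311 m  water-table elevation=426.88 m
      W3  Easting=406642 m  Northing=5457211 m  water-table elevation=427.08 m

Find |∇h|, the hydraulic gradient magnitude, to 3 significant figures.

0.00283

Three-point gradient (reference W1): Δ to W2 = (80, 20, +0.13), Δ to W3 = (85, -80, +0.33).
∂h/∂x = +0.002099, ∂h/∂y = -0.001895 (det = -8100).
|∇h| = √(0.002099² + -0.001895²) = 0.002828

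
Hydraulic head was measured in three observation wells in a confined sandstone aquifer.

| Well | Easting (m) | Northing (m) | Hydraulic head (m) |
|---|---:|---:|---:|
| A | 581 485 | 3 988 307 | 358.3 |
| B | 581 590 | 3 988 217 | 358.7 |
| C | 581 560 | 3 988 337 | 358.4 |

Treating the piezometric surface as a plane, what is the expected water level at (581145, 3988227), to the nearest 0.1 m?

With h = a·x + b·y + c and A as origin, the differences give:
  105·a + (-90)·b = +0.4
  75·a + 30·b = +0.1
Eliminate b (×30 and ×(-90), subtract): 9900·a = 21.00 → a = ∂h/∂x = +0.002121
Back-substitute: b = ∂h/∂y = -0.001970.
h(581145, 3988227) = 358.3 + (+0.002121)·(-340) + (-0.001970)·(-80) = 358.3 -0.721 +0.158 = 357.736 m.

357.7 m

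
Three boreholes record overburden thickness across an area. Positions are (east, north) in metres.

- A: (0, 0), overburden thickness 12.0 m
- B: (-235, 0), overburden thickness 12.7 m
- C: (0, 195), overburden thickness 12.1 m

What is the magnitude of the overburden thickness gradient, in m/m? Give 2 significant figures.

0.0030 m/m

∂d/∂x = (12.7 − 12.0) / (-235 − 0) = -0.002979
∂d/∂y = (12.1 − 12.0) / (195 − 0) = +0.0005128
|∇f| = √(-0.002979² + 0.0005128²) = 0.003023 m/m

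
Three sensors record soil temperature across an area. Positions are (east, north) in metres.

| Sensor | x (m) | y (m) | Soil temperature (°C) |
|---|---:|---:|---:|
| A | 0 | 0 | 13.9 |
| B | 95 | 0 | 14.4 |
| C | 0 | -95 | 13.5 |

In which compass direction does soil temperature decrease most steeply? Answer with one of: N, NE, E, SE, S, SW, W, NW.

SW

∂T/∂x = (14.4 − 13.9) / (95 − 0) = +0.005263
∂T/∂y = (13.5 − 13.9) / (-95 − 0) = +0.004211
Steepest decrease is along −∇f = (-0.005263 E, -0.004211 N) → southwest.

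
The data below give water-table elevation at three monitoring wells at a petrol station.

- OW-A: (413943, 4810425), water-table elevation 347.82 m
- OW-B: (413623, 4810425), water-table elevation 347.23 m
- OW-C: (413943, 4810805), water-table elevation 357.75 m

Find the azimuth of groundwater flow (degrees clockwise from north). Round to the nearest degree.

∂h/∂x = (347.23 − 347.82) / (413623 − 413943) = +0.001844
∂h/∂y = (357.75 − 347.82) / (4810805 − 4810425) = +0.02613
Flow direction (−∇h) has components (-0.001844 E, -0.02613 N).
Azimuth = atan2(E, N) = atan2(-0.001844, -0.02613) = 184.0° ≈ 184°.

184°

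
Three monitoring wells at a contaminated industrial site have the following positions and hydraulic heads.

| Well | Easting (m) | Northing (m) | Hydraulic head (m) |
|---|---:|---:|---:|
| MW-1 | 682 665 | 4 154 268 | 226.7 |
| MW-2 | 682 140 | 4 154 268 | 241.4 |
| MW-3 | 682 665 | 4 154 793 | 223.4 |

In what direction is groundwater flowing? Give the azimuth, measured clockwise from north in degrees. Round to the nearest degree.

∂h/∂x = (241.4 − 226.7) / (682140 − 682665) = -0.02800
∂h/∂y = (223.4 − 226.7) / (4154793 − 4154268) = -0.006286
Flow direction (−∇h) has components (+0.02800 E, +0.006286 N).
Azimuth = atan2(E, N) = atan2(+0.02800, +0.006286) = 77.3° ≈ 077°.

077°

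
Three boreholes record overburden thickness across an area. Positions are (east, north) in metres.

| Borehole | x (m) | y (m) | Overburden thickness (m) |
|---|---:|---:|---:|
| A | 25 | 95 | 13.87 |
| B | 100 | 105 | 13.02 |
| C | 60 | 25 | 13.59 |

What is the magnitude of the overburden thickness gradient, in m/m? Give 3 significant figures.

Differences from A: to B (Δx, Δy, Δh) = (75, 10, -0.85); to C = (35, -70, -0.28).
Solve a·Δx + b·Δy = Δd: det = 75·(-70) − 35·10 = -5600.
∂d/∂x = [(-0.85)·(-70) − (-0.28)·10] / -5600 = -0.01112
∂d/∂y = [75·(-0.28) − 35·(-0.85)] / -5600 = -0.001563
|∇f| = √(-0.01112² + -0.001563²) = 0.01123 m/m

0.0112 m/m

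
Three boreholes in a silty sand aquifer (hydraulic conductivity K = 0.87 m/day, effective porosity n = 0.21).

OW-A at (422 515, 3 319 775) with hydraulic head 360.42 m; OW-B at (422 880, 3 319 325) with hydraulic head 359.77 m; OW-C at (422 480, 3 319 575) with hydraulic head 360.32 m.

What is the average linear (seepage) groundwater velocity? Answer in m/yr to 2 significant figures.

Taking OW-A as reference: OW-B−OW-A = (365, -450, -0.65); OW-C−OW-A = (-35, -200, -0.10).
Solve a·Δx + b·Δy = Δh: det = 365·(-200) − (-35)·(-450) = -88750.
∂h/∂x = [(-0.65)·(-200) − (-0.10)·(-450)] / -88750 = -0.0009577
∂h/∂y = [365·(-0.10) − (-35)·(-0.65)] / -88750 = +0.0006676
|∇h| = √(-0.0009577² + 0.0006676²) = 0.001167
Seepage velocity v = K·i/n = 0.87 × 0.001167 / 0.21 = 0.004835 m/day = 1.766 m/yr.

1.8 m/yr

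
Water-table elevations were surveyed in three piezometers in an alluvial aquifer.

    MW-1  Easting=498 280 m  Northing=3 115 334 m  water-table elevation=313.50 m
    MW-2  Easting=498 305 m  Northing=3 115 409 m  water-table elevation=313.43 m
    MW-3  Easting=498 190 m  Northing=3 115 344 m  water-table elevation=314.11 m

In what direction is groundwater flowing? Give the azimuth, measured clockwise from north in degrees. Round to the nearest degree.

Taking MW-1 as reference: MW-2−MW-1 = (25, 75, -0.07); MW-3−MW-1 = (-90, 10, +0.61).
Determinant of the coordinate differences = 25·10 − (-90)·75 = 7000.
∂h/∂x = [(-0.07)·10 − (+0.61)·75] / 7000 = -0.006636
∂h/∂y = [25·(+0.61) − (-90)·(-0.07)] / 7000 = +0.001279
Flow direction (−∇h) has components (+0.006636 E, -0.001279 N).
Azimuth = atan2(E, N) = atan2(+0.006636, -0.001279) = 100.9° ≈ 101°.

101°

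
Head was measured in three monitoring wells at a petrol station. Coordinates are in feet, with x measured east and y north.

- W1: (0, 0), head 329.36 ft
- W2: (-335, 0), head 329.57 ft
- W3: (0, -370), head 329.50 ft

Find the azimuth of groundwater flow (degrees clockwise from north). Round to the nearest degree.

∂h/∂x = (329.57 − 329.36) / (-335 − 0) = -0.0006269
∂h/∂y = (329.50 − 329.36) / (-370 − 0) = -0.0003784
Flow direction (−∇h) has components (+0.0006269 E, +0.0003784 N).
Azimuth = atan2(E, N) = atan2(+0.0006269, +0.0003784) = 58.9° ≈ 059°.

059°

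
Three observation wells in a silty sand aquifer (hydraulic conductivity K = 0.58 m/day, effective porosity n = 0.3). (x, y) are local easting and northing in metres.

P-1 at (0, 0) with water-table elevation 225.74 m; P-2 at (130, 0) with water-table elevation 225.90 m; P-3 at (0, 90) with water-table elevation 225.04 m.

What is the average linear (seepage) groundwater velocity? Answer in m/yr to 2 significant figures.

∂h/∂x = (225.90 − 225.74) / (130 − 0) = +0.001231
∂h/∂y = (225.04 − 225.74) / (90 − 0) = -0.007778
|∇h| = √(0.001231² + -0.007778²) = 0.007875
Seepage velocity v = K·i/n = 0.58 × 0.007875 / 0.3 = 0.01522 m/day = 5.559 m/yr.

5.6 m/yr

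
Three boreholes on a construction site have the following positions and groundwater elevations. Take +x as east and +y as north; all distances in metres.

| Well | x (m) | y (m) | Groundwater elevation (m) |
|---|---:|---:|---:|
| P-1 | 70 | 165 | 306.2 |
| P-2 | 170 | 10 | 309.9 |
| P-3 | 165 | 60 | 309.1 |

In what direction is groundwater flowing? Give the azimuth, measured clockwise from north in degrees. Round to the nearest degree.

Three-point gradient (reference P-1): Δ to P-2 = (100, -155, +3.7), Δ to P-3 = (95, -105, +2.9).
∂h/∂x = +0.01444, ∂h/∂y = -0.01456 (det = 4225).
Flow direction (−∇h) has components (-0.01444 E, +0.01456 N).
Azimuth = atan2(E, N) = atan2(-0.01444, +0.01456) = 315.2° ≈ 315°.

315°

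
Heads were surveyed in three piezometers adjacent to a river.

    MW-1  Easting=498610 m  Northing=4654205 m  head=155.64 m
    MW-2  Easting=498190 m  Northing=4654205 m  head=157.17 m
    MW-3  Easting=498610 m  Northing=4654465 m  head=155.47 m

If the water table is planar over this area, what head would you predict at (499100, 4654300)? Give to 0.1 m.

153.8 m

∂h/∂x = (157.17 − 155.64) / (498190 − 498610) = -0.003643
∂h/∂y = (155.47 − 155.64) / (4654465 − 4654205) = -0.0006538
h(499100, 4654300) = 155.64 + (-0.003643)·(490) + (-0.0006538)·(95) = 155.64 -1.785 -0.062 = 153.793 m.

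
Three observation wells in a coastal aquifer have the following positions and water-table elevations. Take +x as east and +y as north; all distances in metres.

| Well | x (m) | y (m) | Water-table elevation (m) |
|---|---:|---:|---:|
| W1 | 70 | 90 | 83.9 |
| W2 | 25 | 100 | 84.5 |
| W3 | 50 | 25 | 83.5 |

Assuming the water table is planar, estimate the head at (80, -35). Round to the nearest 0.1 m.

82.6 m

With h = a·x + b·y + c and W1 as origin, the differences give:
  (-45)·a + 10·b = +0.6
  (-20)·a + (-65)·b = -0.4
Eliminate b (×(-65) and ×10, subtract): 3125·a = -35.00 → a = ∂h/∂x = -0.01120
Back-substitute: b = ∂h/∂y = +0.009600.
h(80, -35) = 83.9 + (-0.01120)·(10) + (+0.009600)·(-125) = 83.9 -0.112 -1.200 = 82.588 m.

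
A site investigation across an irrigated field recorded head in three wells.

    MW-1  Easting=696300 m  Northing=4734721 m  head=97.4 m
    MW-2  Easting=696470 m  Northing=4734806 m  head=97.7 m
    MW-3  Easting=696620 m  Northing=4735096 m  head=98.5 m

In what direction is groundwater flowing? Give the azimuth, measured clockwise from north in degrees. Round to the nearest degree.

192°

With h = a·x + b·y + c and MW-1 as origin, the differences give:
  170·a + 85·b = +0.3
  320·a + 375·b = +1.1
Eliminate b (×375 and ×85, subtract): 36550·a = 19.00 → a = ∂h/∂x = +0.0005198
Back-substitute: b = ∂h/∂y = +0.002490.
Flow direction (−∇h) has components (-0.0005198 E, -0.002490 N).
Azimuth = atan2(E, N) = atan2(-0.0005198, -0.002490) = 191.8° ≈ 192°.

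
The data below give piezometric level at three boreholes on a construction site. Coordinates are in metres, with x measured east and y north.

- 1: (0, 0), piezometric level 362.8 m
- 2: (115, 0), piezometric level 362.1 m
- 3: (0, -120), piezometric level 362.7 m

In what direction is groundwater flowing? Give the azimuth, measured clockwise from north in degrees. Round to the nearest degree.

∂h/∂x = (362.1 − 362.8) / (115 − 0) = -0.006087
∂h/∂y = (362.7 − 362.8) / (-120 − 0) = +0.0008333
Flow direction (−∇h) has components (+0.006087 E, -0.0008333 N).
Azimuth = atan2(E, N) = atan2(+0.006087, -0.0008333) = 97.8° ≈ 098°.

098°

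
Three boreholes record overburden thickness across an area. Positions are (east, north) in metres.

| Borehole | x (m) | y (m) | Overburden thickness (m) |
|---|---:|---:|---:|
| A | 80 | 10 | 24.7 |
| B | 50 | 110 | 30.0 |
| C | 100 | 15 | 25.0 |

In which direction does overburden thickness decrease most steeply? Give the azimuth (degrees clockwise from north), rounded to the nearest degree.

Differences from A: to B (Δx, Δy, Δh) = (-30, 100, +5.3); to C = (20, 5, +0.3).
Solve a·Δx + b·Δy = Δd: det = (-30)·5 − 20·100 = -2150.
∂d/∂x = [(+5.3)·5 − (+0.3)·100] / -2150 = +0.001628
∂d/∂y = [(-30)·(+0.3) − 20·(+5.3)] / -2150 = +0.05349
Steepest decrease is along −∇f: components (-0.001628 E, -0.05349 N).
Azimuth = atan2(-0.001628, -0.05349) = 181.7° ≈ 182°.

182°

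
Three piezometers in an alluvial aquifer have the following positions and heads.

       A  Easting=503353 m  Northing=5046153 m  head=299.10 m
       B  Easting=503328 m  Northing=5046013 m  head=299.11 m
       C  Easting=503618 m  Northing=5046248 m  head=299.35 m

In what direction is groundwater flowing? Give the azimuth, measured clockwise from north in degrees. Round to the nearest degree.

284°

Three-point gradient (reference A): Δ to B = (-25, -140, +0.01), Δ to C = (265, 95, +0.25).
∂h/∂x = +0.001035, ∂h/∂y = -0.0002563 (det = 34725).
Flow direction (−∇h) has components (-0.001035 E, +0.0002563 N).
Azimuth = atan2(E, N) = atan2(-0.001035, +0.0002563) = 283.9° ≈ 284°.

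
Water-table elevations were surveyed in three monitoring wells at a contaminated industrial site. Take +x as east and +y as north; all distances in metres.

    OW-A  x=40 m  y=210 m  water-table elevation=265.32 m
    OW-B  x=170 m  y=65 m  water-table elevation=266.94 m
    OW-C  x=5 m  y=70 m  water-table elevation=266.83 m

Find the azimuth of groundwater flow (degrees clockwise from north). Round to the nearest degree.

358°

With h = a·x + b·y + c and OW-A as origin, the differences give:
  130·a + (-145)·b = +1.62
  (-35)·a + (-140)·b = +1.51
Eliminate b (×(-140) and ×(-145), subtract): -23275·a = -7.850 → a = ∂h/∂x = +0.0003373
Back-substitute: b = ∂h/∂y = -0.01087.
Flow direction (−∇h) has components (-0.0003373 E, +0.01087 N).
Azimuth = atan2(E, N) = atan2(-0.0003373, +0.01087) = 358.2° ≈ 358°.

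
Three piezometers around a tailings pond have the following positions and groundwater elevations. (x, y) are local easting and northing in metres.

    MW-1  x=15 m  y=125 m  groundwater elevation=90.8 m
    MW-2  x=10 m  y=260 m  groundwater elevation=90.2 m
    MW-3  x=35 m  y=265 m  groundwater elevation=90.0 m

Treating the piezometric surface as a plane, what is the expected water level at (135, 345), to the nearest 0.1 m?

88.9 m

Differences from MW-1: to MW-2 (Δx, Δy, Δh) = (-5, 135, -0.6); to MW-3 = (20, 140, -0.8).
Solve a·Δx + b·Δy = Δh: det = (-5)·140 − 20·135 = -3400.
∂h/∂x = [(-0.6)·140 − (-0.8)·135] / -3400 = -0.007059
∂h/∂y = [(-5)·(-0.8) − 20·(-0.6)] / -3400 = -0.004706
h(135, 345) = 90.8 + (-0.007059)·(120) + (-0.004706)·(220) = 90.8 -0.847 -1.035 = 88.918 m.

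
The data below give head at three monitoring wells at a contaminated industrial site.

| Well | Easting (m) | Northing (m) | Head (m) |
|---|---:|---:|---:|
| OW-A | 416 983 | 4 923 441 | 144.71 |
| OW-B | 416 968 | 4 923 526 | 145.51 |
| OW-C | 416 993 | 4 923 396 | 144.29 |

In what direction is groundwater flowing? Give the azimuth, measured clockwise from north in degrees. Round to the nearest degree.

190°

Differences from OW-A: to OW-B (Δx, Δy, Δh) = (-15, 85, +0.80); to OW-C = (10, -45, -0.42).
Determinant of the coordinate differences = (-15)·(-45) − 10·85 = -175.
∂h/∂x = [(+0.80)·(-45) − (-0.42)·85] / -175 = +0.001714
∂h/∂y = [(-15)·(-0.42) − 10·(+0.80)] / -175 = +0.009714
Flow direction (−∇h) has components (-0.001714 E, -0.009714 N).
Azimuth = atan2(E, N) = atan2(-0.001714, -0.009714) = 190.0° ≈ 190°.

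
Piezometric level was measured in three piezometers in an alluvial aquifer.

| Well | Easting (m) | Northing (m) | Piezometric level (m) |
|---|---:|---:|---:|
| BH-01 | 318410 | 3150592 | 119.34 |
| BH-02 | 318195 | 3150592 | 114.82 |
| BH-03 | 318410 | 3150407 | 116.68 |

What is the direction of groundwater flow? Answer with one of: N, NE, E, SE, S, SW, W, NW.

∂h/∂x = (114.82 − 119.34) / (318195 − 318410) = +0.02102
∂h/∂y = (116.68 − 119.34) / (3150407 − 3150592) = +0.01438
Flow = −∇h = (-0.02102 east, -0.01438 north), which points southwest.

SW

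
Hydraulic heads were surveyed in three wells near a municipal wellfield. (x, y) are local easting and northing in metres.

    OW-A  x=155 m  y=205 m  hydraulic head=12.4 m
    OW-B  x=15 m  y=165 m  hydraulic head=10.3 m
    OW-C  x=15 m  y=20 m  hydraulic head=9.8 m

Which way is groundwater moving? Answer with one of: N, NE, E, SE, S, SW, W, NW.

W

Differences from OW-A: to OW-B (Δx, Δy, Δh) = (-140, -40, -2.1); to OW-C = (-140, -185, -2.6).
Solve a·Δx + b·Δy = Δh: det = (-140)·(-185) − (-140)·(-40) = 20300.
∂h/∂x = [(-2.1)·(-185) − (-2.6)·(-40)] / 20300 = +0.01401
∂h/∂y = [(-140)·(-2.6) − (-140)·(-2.1)] / 20300 = +0.003448
Flow = −∇h = (-0.01401 east, -0.003448 north), which points west.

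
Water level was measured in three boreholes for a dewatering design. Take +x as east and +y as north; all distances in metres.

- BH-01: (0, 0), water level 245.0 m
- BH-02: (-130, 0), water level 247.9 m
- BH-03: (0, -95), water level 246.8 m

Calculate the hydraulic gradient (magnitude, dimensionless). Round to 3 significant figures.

0.0293

∂h/∂x = (247.9 − 245.0) / (-130 − 0) = -0.02231
∂h/∂y = (246.8 − 245.0) / (-95 − 0) = -0.01895
|∇h| = √(-0.02231² + -0.01895²) = 0.02927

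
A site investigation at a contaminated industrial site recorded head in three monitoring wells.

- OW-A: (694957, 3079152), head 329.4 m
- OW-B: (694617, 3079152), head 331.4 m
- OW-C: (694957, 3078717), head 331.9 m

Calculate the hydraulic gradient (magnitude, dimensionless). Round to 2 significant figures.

∂h/∂x = (331.4 − 329.4) / (694617 − 694957) = -0.005882
∂h/∂y = (331.9 − 329.4) / (3078717 − 3079152) = -0.005747
|∇h| = √(-0.005882² + -0.005747²) = 0.008223

0.0082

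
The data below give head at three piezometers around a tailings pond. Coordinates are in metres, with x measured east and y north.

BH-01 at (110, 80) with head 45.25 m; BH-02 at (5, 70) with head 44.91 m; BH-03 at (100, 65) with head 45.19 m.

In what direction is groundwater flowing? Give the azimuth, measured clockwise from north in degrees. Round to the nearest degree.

237°

Three-point gradient (reference BH-01): Δ to BH-02 = (-105, -10, -0.34), Δ to BH-03 = (-10, -15, -0.06).
∂h/∂x = +0.003051, ∂h/∂y = +0.001966 (det = 1475).
Flow direction (−∇h) has components (-0.003051 E, -0.001966 N).
Azimuth = atan2(E, N) = atan2(-0.003051, -0.001966) = 237.2° ≈ 237°.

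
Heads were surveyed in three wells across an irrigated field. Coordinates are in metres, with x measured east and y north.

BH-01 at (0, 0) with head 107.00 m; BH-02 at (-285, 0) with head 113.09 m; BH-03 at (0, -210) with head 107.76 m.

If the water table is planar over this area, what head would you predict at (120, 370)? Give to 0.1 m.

103.1 m

∂h/∂x = (113.09 − 107.00) / (-285 − 0) = -0.02137
∂h/∂y = (107.76 − 107.00) / (-210 − 0) = -0.003619
h(120, 370) = 107.00 + (-0.02137)·(120) + (-0.003619)·(370) = 107.00 -2.564 -1.339 = 103.097 m.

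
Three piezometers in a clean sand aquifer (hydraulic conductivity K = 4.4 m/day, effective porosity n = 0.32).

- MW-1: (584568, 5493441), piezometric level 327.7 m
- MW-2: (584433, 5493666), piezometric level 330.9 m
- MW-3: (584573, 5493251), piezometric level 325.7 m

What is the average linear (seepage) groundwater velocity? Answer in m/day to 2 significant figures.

Taking MW-1 as reference: MW-2−MW-1 = (-135, 225, +3.2); MW-3−MW-1 = (5, -190, -2.0).
Determinant of the coordinate differences = (-135)·(-190) − 5·225 = 24525.
∂h/∂x = [(+3.2)·(-190) − (-2.0)·225] / 24525 = -0.006442
∂h/∂y = [(-135)·(-2.0) − 5·(+3.2)] / 24525 = +0.01036
|∇h| = √(-0.006442² + 0.01036²) = 0.0122
Seepage velocity v = K·i/n = 4.4 × 0.0122 / 0.32 = 0.1678 m/day.

0.17 m/day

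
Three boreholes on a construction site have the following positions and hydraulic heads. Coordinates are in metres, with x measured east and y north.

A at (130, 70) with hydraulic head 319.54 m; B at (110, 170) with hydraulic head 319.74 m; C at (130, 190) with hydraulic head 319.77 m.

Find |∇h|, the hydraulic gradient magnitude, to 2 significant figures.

Differences from A: to B (Δx, Δy, Δh) = (-20, 100, +0.20); to C = (0, 120, +0.23).
Solve a·Δx + b·Δy = Δh: det = (-20)·120 − 0·100 = -2400.
∂h/∂x = [(+0.20)·120 − (+0.23)·100] / -2400 = -0.0004167
∂h/∂y = [(-20)·(+0.23) − 0·(+0.20)] / -2400 = +0.001917
|∇h| = √(-0.0004167² + 0.001917²) = 0.001962

0.0020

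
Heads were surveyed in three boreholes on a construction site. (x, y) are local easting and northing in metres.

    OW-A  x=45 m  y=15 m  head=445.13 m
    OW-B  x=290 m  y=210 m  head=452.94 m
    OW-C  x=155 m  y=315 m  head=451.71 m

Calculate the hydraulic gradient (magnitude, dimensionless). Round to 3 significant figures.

0.0250

Taking OW-A as reference: OW-B−OW-A = (245, 195, +7.81); OW-C−OW-A = (110, 300, +6.58).
Solve a·Δx + b·Δy = Δh: det = 245·300 − 110·195 = 52050.
∂h/∂x = [(+7.81)·300 − (+6.58)·195] / 52050 = +0.02036
∂h/∂y = [245·(+6.58) − 110·(+7.81)] / 52050 = +0.01447
|∇h| = √(0.02036² + 0.01447²) = 0.02498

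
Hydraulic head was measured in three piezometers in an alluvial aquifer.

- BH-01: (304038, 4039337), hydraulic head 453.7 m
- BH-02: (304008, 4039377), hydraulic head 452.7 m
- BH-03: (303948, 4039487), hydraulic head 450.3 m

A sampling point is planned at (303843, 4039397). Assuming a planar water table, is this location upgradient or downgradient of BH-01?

downgradient

Differences from BH-01: to BH-02 (Δx, Δy, Δh) = (-30, 40, -1.0); to BH-03 = (-90, 150, -3.4).
Solve a·Δx + b·Δy = Δh: det = (-30)·150 − (-90)·40 = -900.
∂h/∂x = [(-1.0)·150 − (-3.4)·40] / -900 = +0.01556
∂h/∂y = [(-30)·(-3.4) − (-90)·(-1.0)] / -900 = -0.01333
Head at (303843, 4039397) = 453.7 + (+0.01556)·(-195) + (-0.01333)·(60) = 449.87 m.
That is lower than the 453.7 m at BH-01, so the point is downgradient.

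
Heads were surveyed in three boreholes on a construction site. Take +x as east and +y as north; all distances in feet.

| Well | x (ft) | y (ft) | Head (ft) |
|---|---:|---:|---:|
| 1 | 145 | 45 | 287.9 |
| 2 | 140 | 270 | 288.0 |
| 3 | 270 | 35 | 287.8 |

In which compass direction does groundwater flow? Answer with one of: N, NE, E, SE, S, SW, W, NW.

SE

Taking 1 as reference: 2−1 = (-5, 225, +0.1); 3−1 = (125, -10, -0.1).
Solve a·Δx + b·Δy = Δh: det = (-5)·(-10) − 125·225 = -28075.
∂h/∂x = [(+0.1)·(-10) − (-0.1)·225] / -28075 = -0.0007658
∂h/∂y = [(-5)·(-0.1) − 125·(+0.1)] / -28075 = +0.0004274
Flow = −∇h = (+0.0007658 east, -0.0004274 north), which points southeast.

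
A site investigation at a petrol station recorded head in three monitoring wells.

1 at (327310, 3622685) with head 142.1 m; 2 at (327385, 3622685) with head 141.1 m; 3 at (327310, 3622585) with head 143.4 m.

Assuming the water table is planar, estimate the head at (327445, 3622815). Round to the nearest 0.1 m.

138.6 m

∂h/∂x = (141.1 − 142.1) / (327385 − 327310) = -0.01333
∂h/∂y = (143.4 − 142.1) / (3622585 − 3622685) = -0.01300
h(327445, 3622815) = 142.1 + (-0.01333)·(135) + (-0.01300)·(130) = 142.1 -1.800 -1.690 = 138.610 m.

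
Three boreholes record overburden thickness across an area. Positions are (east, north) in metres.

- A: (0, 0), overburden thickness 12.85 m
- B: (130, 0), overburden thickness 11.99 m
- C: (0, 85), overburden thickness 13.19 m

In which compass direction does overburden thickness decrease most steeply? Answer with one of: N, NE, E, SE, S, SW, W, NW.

SE

∂d/∂x = (11.99 − 12.85) / (130 − 0) = -0.006615
∂d/∂y = (13.19 − 12.85) / (85 − 0) = +0.004000
Steepest decrease is along −∇f = (+0.006615 E, -0.004000 N) → southeast.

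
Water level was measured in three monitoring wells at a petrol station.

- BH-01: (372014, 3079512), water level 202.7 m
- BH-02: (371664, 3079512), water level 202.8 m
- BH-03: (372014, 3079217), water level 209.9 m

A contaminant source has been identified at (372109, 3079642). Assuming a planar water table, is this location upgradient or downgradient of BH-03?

downgradient

∂h/∂x = (202.8 − 202.7) / (371664 − 372014) = -0.0002857
∂h/∂y = (209.9 − 202.7) / (3079217 − 3079512) = -0.02441
Head at (372109, 3079642) = 202.7 + (-0.0002857)·(95) + (-0.02441)·(130) = 199.50 m.
That is lower than the 209.9 m at BH-03, so the point is downgradient.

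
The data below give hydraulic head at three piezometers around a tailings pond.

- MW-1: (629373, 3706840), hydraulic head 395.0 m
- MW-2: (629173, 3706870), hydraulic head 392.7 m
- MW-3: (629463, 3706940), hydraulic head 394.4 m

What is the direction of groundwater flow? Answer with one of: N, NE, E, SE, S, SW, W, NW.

Taking MW-1 as reference: MW-2−MW-1 = (-200, 30, -2.3); MW-3−MW-1 = (90, 100, -0.6).
Solve a·Δx + b·Δy = Δh: det = (-200)·100 − 90·30 = -22700.
∂h/∂x = [(-2.3)·100 − (-0.6)·30] / -22700 = +0.009339
∂h/∂y = [(-200)·(-0.6) − 90·(-2.3)] / -22700 = -0.01441
Flow = −∇h = (-0.009339 east, +0.01441 north), which points northwest.

NW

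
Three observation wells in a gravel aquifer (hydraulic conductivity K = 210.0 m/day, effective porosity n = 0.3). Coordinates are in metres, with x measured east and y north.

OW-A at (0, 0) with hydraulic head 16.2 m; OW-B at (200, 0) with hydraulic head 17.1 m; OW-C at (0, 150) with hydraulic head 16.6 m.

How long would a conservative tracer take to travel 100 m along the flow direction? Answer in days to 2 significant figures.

∂h/∂x = (17.1 − 16.2) / (200 − 0) = +0.004500
∂h/∂y = (16.6 − 16.2) / (150 − 0) = +0.002667
|∇h| = √(0.004500² + 0.002667²) = 0.005231
Seepage velocity v = K·i/n = 210.0 × 0.005231 / 0.3 = 3.662 m/day.
t = 100 / 3.662 = 27.31 days.

27 days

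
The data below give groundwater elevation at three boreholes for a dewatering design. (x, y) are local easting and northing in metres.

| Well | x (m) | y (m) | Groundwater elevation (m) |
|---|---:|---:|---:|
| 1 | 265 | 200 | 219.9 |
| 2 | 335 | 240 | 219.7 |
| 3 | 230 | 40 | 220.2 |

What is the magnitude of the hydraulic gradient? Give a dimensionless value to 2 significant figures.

Three-point gradient (reference 1): Δ to 2 = (70, 40, -0.2), Δ to 3 = (-35, -160, +0.3).
∂h/∂x = -0.002041, ∂h/∂y = -0.001429 (det = -9800).
|∇h| = √(-0.002041² + -0.001429²) = 0.002492

0.0025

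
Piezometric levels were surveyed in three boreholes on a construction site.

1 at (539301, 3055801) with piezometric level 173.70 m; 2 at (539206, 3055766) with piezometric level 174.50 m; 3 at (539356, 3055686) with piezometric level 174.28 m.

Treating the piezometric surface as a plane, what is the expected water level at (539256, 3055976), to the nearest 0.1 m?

Taking 1 as reference: 2−1 = (-95, -35, +0.80); 3−1 = (55, -115, +0.58).
Solve a·Δx + b·Δy = Δh: det = (-95)·(-115) − 55·(-35) = 12850.
∂h/∂x = [(+0.80)·(-115) − (+0.58)·(-35)] / 12850 = -0.005580
∂h/∂y = [(-95)·(+0.58) − 55·(+0.80)] / 12850 = -0.007712
h(539256, 3055976) = 173.70 + (-0.005580)·(-45) + (-0.007712)·(175) = 173.70 +0.251 -1.350 = 172.601 m.

172.6 m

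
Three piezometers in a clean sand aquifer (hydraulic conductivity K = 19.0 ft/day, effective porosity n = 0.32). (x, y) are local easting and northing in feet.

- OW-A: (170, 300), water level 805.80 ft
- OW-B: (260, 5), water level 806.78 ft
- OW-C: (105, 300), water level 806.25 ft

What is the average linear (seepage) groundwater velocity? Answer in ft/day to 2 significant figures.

0.52 ft/day

With h = a·x + b·y + c and OW-A as origin, the differences give:
  90·a + (-295)·b = +0.98
  (-65)·a + 0·b = +0.45
Eliminate b (×0 and ×(-295), subtract): -19175·a = 132.750 → a = ∂h/∂x = -0.006923
Back-substitute: b = ∂h/∂y = -0.005434.
|∇h| = √(-0.006923² + -0.005434²) = 0.008801
Seepage velocity v = K·i/n = 19.0 × 0.008801 / 0.32 = 0.5226 ft/day.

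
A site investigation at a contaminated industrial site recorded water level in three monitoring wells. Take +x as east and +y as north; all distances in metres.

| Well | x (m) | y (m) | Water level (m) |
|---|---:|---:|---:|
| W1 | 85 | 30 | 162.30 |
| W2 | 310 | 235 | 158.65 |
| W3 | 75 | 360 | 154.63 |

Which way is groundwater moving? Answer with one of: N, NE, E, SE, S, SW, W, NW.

N

Differences from W1: to W2 (Δx, Δy, Δh) = (225, 205, -3.65); to W3 = (-10, 330, -7.67).
Determinant of the coordinate differences = 225·330 − (-10)·205 = 76300.
∂h/∂x = [(-3.65)·330 − (-7.67)·205] / 76300 = +0.004821
∂h/∂y = [225·(-7.67) − (-10)·(-3.65)] / 76300 = -0.02310
Flow = −∇h = (-0.004821 east, +0.02310 north), which points north.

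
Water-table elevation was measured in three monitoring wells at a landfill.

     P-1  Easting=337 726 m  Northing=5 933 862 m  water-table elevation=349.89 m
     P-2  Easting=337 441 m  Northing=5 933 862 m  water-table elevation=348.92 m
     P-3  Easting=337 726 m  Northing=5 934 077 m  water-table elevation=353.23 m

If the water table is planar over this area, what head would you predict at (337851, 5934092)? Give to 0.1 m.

∂h/∂x = (348.92 − 349.89) / (337441 − 337726) = +0.003404
∂h/∂y = (353.23 − 349.89) / (5934077 − 5933862) = +0.01553
h(337851, 5934092) = 349.89 + (+0.003404)·(125) + (+0.01553)·(230) = 349.89 +0.425 +3.573 = 353.888 m.

353.9 m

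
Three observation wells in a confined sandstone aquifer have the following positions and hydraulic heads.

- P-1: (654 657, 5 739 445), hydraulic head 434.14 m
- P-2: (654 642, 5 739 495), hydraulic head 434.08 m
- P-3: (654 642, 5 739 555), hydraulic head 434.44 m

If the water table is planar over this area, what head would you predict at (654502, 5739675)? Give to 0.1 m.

431.8 m

Three-point gradient (reference P-1): Δ to P-2 = (-15, 50, -0.06), Δ to P-3 = (-15, 110, +0.30).
∂h/∂x = +0.02400, ∂h/∂y = +0.006000 (det = -900).
h(654502, 5739675) = 434.14 + (+0.02400)·(-155) + (+0.006000)·(230) = 434.14 -3.720 +1.380 = 431.800 m.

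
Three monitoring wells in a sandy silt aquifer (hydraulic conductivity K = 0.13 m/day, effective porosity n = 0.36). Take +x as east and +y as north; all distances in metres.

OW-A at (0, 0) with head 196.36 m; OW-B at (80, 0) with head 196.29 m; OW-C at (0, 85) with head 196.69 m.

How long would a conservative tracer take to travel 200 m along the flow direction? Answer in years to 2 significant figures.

380 years

∂h/∂x = (196.29 − 196.36) / (80 − 0) = -0.0008750
∂h/∂y = (196.69 − 196.36) / (85 − 0) = +0.003882
|∇h| = √(-0.0008750² + 0.003882²) = 0.003979
Seepage velocity v = K·i/n = 0.13 × 0.003979 / 0.36 = 0.001437 m/day.
t = 200 / 0.001437 = 1.392e+05 days = 381 years.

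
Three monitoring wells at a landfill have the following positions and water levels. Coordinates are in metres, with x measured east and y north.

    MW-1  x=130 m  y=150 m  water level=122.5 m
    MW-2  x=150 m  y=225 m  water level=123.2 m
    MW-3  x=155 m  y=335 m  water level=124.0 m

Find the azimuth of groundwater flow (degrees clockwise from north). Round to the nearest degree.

234°

With h = a·x + b·y + c and MW-1 as origin, the differences give:
  20·a + 75·b = +0.7
  25·a + 185·b = +1.5
Eliminate b (×185 and ×75, subtract): 1825·a = 17.00 → a = ∂h/∂x = +0.009315
Back-substitute: b = ∂h/∂y = +0.006849.
Flow direction (−∇h) has components (-0.009315 E, -0.006849 N).
Azimuth = atan2(E, N) = atan2(-0.009315, -0.006849) = 233.7° ≈ 234°.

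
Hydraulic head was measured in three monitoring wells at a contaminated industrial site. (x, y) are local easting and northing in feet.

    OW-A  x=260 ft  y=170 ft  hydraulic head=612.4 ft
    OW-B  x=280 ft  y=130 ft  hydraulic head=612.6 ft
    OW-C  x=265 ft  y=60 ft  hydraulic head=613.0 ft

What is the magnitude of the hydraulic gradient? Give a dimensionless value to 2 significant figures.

With h = a·x + b·y + c and OW-A as origin, the differences give:
  20·a + (-40)·b = +0.2
  5·a + (-110)·b = +0.6
Eliminate b (×(-110) and ×(-40), subtract): -2000·a = 2.00 → a = ∂h/∂x = -0.0010000
Back-substitute: b = ∂h/∂y = -0.005500.
|∇h| = √(-0.0010000² + -0.005500²) = 0.00559

0.0056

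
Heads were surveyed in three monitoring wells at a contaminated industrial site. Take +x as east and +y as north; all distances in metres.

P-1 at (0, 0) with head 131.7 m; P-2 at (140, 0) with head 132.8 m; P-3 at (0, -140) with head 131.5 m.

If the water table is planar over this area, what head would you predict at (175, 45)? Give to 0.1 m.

∂h/∂x = (132.8 − 131.7) / (140 − 0) = +0.007857
∂h/∂y = (131.5 − 131.7) / (-140 − 0) = +0.001429
h(175, 45) = 131.7 + (+0.007857)·(175) + (+0.001429)·(45) = 131.7 +1.375 +0.064 = 133.139 m.

133.1 m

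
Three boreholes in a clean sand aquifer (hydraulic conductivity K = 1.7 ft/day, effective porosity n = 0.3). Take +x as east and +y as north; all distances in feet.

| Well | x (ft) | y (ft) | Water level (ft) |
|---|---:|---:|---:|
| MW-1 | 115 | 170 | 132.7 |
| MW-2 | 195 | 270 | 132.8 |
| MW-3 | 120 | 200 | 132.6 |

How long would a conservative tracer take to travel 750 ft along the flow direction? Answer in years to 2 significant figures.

Differences from MW-1: to MW-2 (Δx, Δy, Δh) = (80, 100, +0.1); to MW-3 = (5, 30, -0.1).
Determinant of the coordinate differences = 80·30 − 5·100 = 1900.
∂h/∂x = [(+0.1)·30 − (-0.1)·100] / 1900 = +0.006842
∂h/∂y = [80·(-0.1) − 5·(+0.1)] / 1900 = -0.004474
|∇h| = √(0.006842² + -0.004474²) = 0.008175
Seepage velocity v = K·i/n = 1.7 × 0.008175 / 0.3 = 0.04633 ft/day.
t = 750 / 0.04633 = 1.619e+04 days = 44.3 years.

44 years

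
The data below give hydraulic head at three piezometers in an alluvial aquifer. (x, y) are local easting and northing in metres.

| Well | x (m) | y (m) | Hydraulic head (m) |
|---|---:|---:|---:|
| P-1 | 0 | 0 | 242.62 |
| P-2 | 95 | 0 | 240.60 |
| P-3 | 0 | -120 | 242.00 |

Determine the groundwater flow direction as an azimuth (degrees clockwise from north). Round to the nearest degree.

∂h/∂x = (240.60 − 242.62) / (95 − 0) = -0.02126
∂h/∂y = (242.00 − 242.62) / (-120 − 0) = +0.005167
Flow direction (−∇h) has components (+0.02126 E, -0.005167 N).
Azimuth = atan2(E, N) = atan2(+0.02126, -0.005167) = 103.7° ≈ 104°.

104°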